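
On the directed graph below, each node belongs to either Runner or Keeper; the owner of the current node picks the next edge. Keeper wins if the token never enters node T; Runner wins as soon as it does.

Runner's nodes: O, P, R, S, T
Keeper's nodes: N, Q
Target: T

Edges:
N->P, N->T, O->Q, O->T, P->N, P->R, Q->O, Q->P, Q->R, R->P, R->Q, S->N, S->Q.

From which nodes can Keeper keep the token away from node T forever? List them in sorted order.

A0 = {T}
A1: add {O} — O (Runner) has O→T.
A2 = A1; e.g. N (Keeper) can still go to P. Fixed point.
Runner's attractor = {O, T}; Keeper avoids the target exactly from the complement.

N, P, Q, R, S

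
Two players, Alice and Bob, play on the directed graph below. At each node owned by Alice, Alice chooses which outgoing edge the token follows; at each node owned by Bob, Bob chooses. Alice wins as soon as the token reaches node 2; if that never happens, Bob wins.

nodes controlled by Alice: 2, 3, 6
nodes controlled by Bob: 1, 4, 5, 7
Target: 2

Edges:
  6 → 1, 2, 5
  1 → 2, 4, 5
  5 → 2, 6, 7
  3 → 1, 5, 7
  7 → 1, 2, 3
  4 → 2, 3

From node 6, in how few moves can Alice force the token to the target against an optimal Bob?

A0 = {2}
A1: add {6} — 6 (Alice) has 6→2.
A2 = A1; e.g. 1 (Bob) can still go to 4. Fixed point.
6 enters the attractor at level 1, so Alice can force the target in 1 move from there.

1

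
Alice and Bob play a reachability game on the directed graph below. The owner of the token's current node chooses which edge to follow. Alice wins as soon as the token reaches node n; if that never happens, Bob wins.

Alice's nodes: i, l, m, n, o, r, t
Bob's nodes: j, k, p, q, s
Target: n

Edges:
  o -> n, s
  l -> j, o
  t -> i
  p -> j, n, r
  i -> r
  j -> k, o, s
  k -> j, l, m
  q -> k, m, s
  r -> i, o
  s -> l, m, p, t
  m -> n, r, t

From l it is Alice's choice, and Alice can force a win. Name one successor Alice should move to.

o

A0 = {n}
A1: add {m, o} — m (Alice) has m→n; o (Alice) has o→n.
A2: add {l, r} — l (Alice) has l→o; r (Alice) has r→o.
A3: add {i} — i (Alice) has i→r.
A4: add {t} — t (Alice) has t→i.
A5 = A4; e.g. j (Bob) can still go to k. Fixed point.
From l, successor o is in the attractor (rank 1); the other successor j is not.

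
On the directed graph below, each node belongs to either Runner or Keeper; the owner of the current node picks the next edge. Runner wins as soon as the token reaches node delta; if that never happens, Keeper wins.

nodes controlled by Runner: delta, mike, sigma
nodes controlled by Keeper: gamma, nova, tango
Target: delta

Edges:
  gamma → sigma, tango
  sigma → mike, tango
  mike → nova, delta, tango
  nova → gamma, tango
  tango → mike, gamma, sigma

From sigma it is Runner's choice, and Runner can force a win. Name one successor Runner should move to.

mike

A0 = {delta}
A1: add {mike} — mike (Runner) has mike→delta.
A2: add {sigma} — sigma (Runner) has sigma→mike.
A3 = A2; e.g. gamma (Keeper) can still go to tango. Fixed point.
From sigma, successor mike is in the attractor (rank 1); the other successor tango is not.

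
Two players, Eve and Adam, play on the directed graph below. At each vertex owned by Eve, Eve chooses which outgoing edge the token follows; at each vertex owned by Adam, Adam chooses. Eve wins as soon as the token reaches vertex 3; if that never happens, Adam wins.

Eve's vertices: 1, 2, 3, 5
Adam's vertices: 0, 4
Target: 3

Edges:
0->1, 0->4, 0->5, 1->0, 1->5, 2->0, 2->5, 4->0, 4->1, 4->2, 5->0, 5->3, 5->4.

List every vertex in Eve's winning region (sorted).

1, 2, 3, 5

A0 = {3}
A1: add {5} — 5 (Eve) has 5→3.
A2: add {1, 2} — 1 (Eve) has 1→5; 2 (Eve) has 2→5.
A3 = A2; e.g. 0 (Adam) can still go to 4. Fixed point.
Eve's winning region = {1, 2, 3, 5}.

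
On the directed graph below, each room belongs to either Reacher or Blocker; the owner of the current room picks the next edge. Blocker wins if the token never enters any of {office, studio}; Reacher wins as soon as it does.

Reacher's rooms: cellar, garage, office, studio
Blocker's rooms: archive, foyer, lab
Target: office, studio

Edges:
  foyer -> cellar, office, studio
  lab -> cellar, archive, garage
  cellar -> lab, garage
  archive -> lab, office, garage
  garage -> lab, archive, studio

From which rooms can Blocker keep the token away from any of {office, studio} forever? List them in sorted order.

A0 = {office, studio}
A1: add {garage} — garage (Reacher) has garage→studio.
A2: add {cellar} — cellar (Reacher) has cellar→garage.
A3: add {foyer} — foyer (Blocker): all of {cellar, office, studio} already in.
A4 = A3; e.g. lab (Blocker) can still go to archive. Fixed point.
Reacher's attractor = {cellar, foyer, garage, office, studio}; Blocker avoids the target exactly from the complement.

archive, lab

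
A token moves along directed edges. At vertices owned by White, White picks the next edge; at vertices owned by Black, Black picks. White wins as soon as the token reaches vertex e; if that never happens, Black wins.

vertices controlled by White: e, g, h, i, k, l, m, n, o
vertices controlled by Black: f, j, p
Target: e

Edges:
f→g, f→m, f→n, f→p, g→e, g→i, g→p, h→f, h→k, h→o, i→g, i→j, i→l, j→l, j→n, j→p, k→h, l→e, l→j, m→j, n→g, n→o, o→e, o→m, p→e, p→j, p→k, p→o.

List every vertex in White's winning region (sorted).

e, g, h, i, k, l, n, o

A0 = {e}
A1: add {g, l, o} — g (White) has g→e; l (White) has l→e; o (White) has o→e.
A2: add {h, i, n} — h (White) has h→o; i (White) has i→g; n (White) has n→g.
A3: add {k} — k (White) has k→h.
A4 = A3; e.g. f (Black) can still go to m. Fixed point.
White's winning region = {e, g, h, i, k, l, n, o}.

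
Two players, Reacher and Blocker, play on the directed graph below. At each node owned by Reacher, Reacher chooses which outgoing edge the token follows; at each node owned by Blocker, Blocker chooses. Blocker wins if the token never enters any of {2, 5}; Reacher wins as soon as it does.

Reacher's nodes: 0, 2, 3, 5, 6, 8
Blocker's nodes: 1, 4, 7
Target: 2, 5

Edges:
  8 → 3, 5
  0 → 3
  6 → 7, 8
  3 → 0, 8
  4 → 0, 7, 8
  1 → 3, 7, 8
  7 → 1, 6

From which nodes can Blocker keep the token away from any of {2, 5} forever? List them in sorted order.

A0 = {2, 5}
A1: add {8} — 8 (Reacher) has 8→5.
A2: add {3, 6} — 3 (Reacher) has 3→8; 6 (Reacher) has 6→8.
A3: add {0} — 0 (Reacher) has 0→3.
A4 = A3; e.g. 1 (Blocker) can still go to 7. Fixed point.
Reacher's attractor = {0, 2, 3, 5, 6, 8}; Blocker avoids the target exactly from the complement.

1, 4, 7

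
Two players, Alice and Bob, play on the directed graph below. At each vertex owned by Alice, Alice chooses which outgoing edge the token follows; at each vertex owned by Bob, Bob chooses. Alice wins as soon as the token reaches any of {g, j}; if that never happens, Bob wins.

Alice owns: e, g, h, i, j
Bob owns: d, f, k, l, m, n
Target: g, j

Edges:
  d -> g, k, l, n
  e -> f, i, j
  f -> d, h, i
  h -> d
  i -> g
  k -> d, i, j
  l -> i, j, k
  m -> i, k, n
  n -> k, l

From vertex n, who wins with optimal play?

A0 = {g, j}
A1: add {e, i} — e (Alice) has e→j; i (Alice) has i→g.
A2 = A1; e.g. d (Bob) can still go to k. Fixed point.
n never enters the attractor, so Bob can avoid the target forever.

Bob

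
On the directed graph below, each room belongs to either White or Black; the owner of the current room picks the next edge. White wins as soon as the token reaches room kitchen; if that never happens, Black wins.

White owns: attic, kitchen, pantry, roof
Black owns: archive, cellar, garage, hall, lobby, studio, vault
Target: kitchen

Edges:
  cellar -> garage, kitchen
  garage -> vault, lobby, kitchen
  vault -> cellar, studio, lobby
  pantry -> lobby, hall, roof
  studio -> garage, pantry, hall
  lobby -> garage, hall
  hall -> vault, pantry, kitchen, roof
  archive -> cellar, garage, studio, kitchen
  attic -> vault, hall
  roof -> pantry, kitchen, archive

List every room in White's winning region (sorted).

kitchen, pantry, roof

A0 = {kitchen}
A1: add {roof} — roof (White) has roof→kitchen.
A2: add {pantry} — pantry (White) has pantry→roof.
A3 = A2; e.g. cellar (Black) can still go to garage. Fixed point.
White's winning region = {kitchen, pantry, roof}.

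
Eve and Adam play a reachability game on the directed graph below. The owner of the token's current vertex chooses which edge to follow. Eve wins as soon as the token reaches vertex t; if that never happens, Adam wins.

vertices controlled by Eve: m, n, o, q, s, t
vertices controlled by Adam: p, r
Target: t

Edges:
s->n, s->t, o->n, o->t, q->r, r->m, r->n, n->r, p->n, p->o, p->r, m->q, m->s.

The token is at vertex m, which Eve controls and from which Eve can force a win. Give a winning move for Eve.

A0 = {t}
A1: add {o, s} — o (Eve) has o→t; s (Eve) has s→t.
A2: add {m} — m (Eve) has m→s.
A3 = A2; e.g. n (Eve) has no edge into A2. Fixed point.
From m, successor s is in the attractor (rank 1); the other successor q is not.

s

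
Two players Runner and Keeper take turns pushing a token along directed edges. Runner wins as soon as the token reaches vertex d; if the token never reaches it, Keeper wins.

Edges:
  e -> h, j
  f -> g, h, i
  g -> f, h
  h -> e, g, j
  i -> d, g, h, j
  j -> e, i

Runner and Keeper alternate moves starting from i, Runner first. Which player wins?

Track states (vertex, player-to-move).
A0 = {(d,Runner), (d,Keeper)}
A1: add {(i,Runner)}.
(i,Runner) ∈ A1 ⇒ Runner forces the target.

Runner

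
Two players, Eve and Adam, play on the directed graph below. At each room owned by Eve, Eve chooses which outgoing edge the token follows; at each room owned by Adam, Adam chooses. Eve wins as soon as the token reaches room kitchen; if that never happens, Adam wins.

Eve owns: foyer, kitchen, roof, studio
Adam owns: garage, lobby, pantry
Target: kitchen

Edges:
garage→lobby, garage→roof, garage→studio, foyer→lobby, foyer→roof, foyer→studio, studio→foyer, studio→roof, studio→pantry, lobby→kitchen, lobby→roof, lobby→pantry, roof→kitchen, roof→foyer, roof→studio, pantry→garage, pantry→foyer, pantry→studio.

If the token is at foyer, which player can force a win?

A0 = {kitchen}
A1: add {roof} — roof (Eve) has roof→kitchen.
A2: add {foyer, studio} — foyer (Eve) has foyer→roof; studio (Eve) has studio→roof.
A3 = A2; e.g. garage (Adam) can still go to lobby. Fixed point.
foyer ∈ A2, so Eve can force the target.

Eve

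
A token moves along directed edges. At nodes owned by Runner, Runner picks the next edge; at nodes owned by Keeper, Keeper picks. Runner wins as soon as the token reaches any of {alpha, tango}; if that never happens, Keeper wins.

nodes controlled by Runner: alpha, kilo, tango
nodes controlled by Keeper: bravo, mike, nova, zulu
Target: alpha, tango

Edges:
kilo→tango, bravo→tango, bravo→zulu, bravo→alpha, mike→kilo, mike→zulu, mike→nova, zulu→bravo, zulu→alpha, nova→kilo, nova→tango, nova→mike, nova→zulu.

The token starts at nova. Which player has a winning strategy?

Keeper

A0 = {alpha, tango}
A1: add {kilo} — kilo (Runner) has kilo→tango.
A2 = A1; e.g. bravo (Keeper) can still go to zulu. Fixed point.
nova never enters the attractor, so Keeper can avoid the target forever.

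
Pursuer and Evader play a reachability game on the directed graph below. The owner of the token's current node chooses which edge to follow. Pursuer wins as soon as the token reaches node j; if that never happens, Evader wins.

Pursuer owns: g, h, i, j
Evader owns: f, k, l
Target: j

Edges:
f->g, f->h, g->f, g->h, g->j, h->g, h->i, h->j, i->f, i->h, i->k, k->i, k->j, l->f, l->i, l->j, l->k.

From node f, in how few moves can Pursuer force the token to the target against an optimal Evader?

A0 = {j}
A1: add {g, h} — g (Pursuer) has g→j; h (Pursuer) has h→j.
A2: add {f, i} — f (Evader): all of {g, h} already in; i (Pursuer) has i→h.
f enters the attractor at level 2, so Pursuer can force the target in 2 moves from there.

2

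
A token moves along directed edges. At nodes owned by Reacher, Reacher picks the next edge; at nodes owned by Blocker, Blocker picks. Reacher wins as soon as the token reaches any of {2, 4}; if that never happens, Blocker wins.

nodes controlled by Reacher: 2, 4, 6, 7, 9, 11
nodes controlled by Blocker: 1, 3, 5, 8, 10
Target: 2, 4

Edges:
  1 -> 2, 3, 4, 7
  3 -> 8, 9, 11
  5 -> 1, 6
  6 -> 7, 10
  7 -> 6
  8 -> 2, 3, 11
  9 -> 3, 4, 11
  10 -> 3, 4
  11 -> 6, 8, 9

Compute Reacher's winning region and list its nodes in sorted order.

A0 = {2, 4}
A1: add {9} — 9 (Reacher) has 9→4.
A2: add {11} — 11 (Reacher) has 11→9.
A3 = A2; e.g. 1 (Blocker) can still go to 3. Fixed point.
Reacher's winning region = {2, 4, 9, 11}.

2, 4, 9, 11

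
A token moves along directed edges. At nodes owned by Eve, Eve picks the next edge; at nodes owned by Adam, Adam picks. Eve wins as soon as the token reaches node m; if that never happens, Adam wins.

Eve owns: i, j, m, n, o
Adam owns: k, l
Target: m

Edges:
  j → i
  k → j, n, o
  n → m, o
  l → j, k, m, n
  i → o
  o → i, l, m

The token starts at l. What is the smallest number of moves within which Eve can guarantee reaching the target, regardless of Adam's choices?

A0 = {m}
A1: add {n, o} — n (Eve) has n→m; o (Eve) has o→m.
A2: add {i} — i (Eve) has i→o.
A3: add {j} — j (Eve) has j→i.
A4: add {k} — k (Adam): all of {j, n, o} already in.
A5: add {l} — l (Adam): all of {j, k, m, n} already in.
A5 = all vertices. Fixed point.
l enters the attractor at level 5, so Eve can force the target in 5 moves from there.

5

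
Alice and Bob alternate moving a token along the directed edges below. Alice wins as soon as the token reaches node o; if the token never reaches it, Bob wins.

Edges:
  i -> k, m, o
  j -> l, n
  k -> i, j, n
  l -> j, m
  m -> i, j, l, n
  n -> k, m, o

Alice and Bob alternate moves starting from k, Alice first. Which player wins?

Bob

Track states (vertex, player-to-move).
A0 = {(o,Alice), (o,Bob)}
A1: add {(i,Alice), (n,Alice)}.
A2 = A1; e.g. (i,Bob) stays out. (k,Alice) never enters ⇒ Bob avoids the target.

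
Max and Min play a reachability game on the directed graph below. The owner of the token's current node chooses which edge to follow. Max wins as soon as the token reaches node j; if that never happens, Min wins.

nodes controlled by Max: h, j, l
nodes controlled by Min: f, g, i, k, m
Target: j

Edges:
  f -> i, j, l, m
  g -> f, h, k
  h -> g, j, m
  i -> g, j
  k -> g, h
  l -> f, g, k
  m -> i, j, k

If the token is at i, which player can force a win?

A0 = {j}
A1: add {h} — h (Max) has h→j.
A2 = A1; e.g. f (Min) can still go to i. Fixed point.
i never enters the attractor, so Min can avoid the target forever.

Min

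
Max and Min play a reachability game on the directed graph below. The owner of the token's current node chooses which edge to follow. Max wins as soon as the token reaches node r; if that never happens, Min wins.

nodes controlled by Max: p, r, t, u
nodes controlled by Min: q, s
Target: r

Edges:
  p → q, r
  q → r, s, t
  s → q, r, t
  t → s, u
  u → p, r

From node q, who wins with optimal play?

A0 = {r}
A1: add {p, u} — p (Max) has p→r; u (Max) has u→r.
A2: add {t} — t (Max) has t→u.
A3 = A2; e.g. q (Min) can still go to s. Fixed point.
q never enters the attractor, so Min can avoid the target forever.

Min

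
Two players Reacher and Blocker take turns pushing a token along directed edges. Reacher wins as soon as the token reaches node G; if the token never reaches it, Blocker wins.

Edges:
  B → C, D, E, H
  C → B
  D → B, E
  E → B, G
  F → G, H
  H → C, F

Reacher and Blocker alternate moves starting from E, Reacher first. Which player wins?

Track states (vertex, player-to-move).
A0 = {(G,Reacher), (G,Blocker)}
A1: add {(E,Reacher), (F,Reacher)}.
(E,Reacher) ∈ A1 ⇒ Reacher forces the target.

Reacher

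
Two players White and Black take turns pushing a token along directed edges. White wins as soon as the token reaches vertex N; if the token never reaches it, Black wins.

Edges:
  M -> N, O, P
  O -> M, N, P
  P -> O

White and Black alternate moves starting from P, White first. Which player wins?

Black

Track states (vertex, player-to-move).
A0 = {(N,White), (N,Black)}
A1: add {(M,White), (O,White)}.
A2: add {(P,Black)}.
A3 = A2; e.g. (M,Black) stays out. (P,White) never enters ⇒ Black avoids the target.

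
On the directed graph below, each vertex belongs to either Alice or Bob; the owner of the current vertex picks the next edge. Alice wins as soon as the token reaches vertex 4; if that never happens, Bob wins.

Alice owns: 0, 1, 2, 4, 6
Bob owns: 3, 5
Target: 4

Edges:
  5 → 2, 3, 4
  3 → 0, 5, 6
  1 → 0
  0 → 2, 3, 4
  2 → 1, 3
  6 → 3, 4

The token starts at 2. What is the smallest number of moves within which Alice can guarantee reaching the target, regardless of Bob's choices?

A0 = {4}
A1: add {0, 6} — 0 (Alice) has 0→4; 6 (Alice) has 6→4.
A2: add {1} — 1 (Alice) has 1→0.
A3: add {2} — 2 (Alice) has 2→1.
A4 = A3; e.g. 3 (Bob) can still go to 5. Fixed point.
2 enters the attractor at level 3, so Alice can force the target in 3 moves from there.

3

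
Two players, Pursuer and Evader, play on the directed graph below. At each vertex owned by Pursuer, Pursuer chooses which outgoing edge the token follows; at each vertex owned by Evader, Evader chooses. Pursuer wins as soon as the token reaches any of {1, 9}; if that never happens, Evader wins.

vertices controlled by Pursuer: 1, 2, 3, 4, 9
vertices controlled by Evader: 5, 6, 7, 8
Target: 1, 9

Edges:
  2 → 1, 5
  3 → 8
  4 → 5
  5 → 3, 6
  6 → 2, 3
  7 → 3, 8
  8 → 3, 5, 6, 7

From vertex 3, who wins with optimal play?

A0 = {1, 9}
A1: add {2} — 2 (Pursuer) has 2→1.
A2 = A1; e.g. 3 (Pursuer) has no edge into A1. Fixed point.
3 never enters the attractor, so Evader can avoid the target forever.

Evader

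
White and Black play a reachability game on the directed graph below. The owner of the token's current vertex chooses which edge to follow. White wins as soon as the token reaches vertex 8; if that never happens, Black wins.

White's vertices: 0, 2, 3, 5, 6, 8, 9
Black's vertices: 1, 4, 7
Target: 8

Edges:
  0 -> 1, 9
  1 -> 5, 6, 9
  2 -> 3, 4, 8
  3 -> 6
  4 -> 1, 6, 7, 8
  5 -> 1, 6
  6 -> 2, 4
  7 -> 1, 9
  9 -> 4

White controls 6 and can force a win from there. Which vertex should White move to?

2

A0 = {8}
A1: add {2} — 2 (White) has 2→8.
A2: add {6} — 6 (White) has 6→2.
A3: add {3, 5} — 3 (White) has 3→6; 5 (White) has 5→6.
A4 = A3; e.g. 0 (White) has no edge into A3. Fixed point.
From 6, successor 2 is in the attractor (rank 1); the other successor 4 is not.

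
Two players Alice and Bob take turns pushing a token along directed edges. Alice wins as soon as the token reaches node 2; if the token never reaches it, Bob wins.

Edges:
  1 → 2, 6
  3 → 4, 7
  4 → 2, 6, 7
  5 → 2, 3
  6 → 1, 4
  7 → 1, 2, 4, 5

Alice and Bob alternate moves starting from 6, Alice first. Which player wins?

Bob

Track states (vertex, player-to-move).
A0 = {(2,Alice), (2,Bob)}
A1: add {(1,Alice), (4,Alice), (5,Alice), (7,Alice)}.
A2: add {(3,Bob), (6,Bob), (7,Bob)}.
A3: add {(3,Alice)}.
A4: add {(5,Bob)}.
A5 = A4; e.g. (1,Bob) stays out. (6,Alice) never enters ⇒ Bob avoids the target.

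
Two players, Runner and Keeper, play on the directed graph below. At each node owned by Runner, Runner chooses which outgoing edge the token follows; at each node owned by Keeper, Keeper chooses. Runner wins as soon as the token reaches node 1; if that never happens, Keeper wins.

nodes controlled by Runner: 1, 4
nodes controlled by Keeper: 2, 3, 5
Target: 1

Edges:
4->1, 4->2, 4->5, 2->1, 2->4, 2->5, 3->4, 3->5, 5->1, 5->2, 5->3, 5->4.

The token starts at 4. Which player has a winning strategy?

Runner

A0 = {1}
A1: add {4} — 4 (Runner) has 4→1.
A2 = A1; e.g. 2 (Keeper) can still go to 5. Fixed point.
4 ∈ A1, so Runner can force the target.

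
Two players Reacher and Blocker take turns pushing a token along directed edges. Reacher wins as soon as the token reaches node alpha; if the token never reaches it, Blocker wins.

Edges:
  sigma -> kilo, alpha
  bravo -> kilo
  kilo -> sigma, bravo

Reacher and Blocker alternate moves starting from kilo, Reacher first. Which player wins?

Blocker

Track states (vertex, player-to-move).
A0 = {(alpha,Reacher), (alpha,Blocker)}
A1: add {(sigma,Reacher)}.
A2 = A1; e.g. (sigma,Blocker) stays out. (kilo,Reacher) never enters ⇒ Blocker avoids the target.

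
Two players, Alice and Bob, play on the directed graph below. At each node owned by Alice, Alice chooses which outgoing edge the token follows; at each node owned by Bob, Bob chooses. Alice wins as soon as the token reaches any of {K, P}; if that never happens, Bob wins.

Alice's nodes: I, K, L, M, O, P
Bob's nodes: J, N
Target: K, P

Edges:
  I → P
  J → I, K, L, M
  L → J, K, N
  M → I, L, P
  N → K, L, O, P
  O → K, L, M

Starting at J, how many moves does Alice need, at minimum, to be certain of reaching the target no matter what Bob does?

2

A0 = {K, P}
A1: add {I, L, M, O} — I (Alice) has I→P; L (Alice) has L→K; M (Alice) has M→P; O (Alice) has O→K.
A2: add {J, N} — J (Bob): all of {I, K, L, M} already in; N (Bob): all of {K, L, O, P} already in.
A2 = all vertices. Fixed point.
J enters the attractor at level 2, so Alice can force the target in 2 moves from there.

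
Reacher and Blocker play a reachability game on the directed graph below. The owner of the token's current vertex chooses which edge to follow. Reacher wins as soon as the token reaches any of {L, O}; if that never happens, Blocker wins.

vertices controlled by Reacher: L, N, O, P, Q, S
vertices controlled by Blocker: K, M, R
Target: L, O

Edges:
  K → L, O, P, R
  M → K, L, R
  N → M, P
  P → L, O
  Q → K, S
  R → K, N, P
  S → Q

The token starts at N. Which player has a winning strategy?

Reacher

A0 = {L, O}
A1: add {P} — P (Reacher) has P→L.
A2: add {N} — N (Reacher) has N→P.
A3 = A2; e.g. K (Blocker) can still go to R. Fixed point.
N ∈ A2, so Reacher can force the target.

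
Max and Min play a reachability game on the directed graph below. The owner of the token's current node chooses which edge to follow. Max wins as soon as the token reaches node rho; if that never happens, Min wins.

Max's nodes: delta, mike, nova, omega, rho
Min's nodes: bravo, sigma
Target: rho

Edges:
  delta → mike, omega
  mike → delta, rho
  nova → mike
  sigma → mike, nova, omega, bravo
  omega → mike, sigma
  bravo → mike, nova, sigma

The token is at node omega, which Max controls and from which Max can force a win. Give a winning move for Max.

A0 = {rho}
A1: add {mike} — mike (Max) has mike→rho.
A2: add {delta, nova, omega} — delta (Max) has delta→mike; nova (Max) has nova→mike; omega (Max) has omega→mike.
A3 = A2; e.g. sigma (Min) can still go to bravo. Fixed point.
From omega, successor mike is in the attractor (rank 1); the other successor sigma is not.

mike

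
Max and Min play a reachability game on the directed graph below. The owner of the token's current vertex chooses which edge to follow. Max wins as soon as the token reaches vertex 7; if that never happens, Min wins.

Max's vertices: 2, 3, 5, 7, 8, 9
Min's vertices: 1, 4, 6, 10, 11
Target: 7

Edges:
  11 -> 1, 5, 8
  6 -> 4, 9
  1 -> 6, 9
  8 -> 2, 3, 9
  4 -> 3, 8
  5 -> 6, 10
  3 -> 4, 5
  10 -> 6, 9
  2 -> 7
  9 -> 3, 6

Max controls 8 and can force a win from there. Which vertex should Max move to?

A0 = {7}
A1: add {2} — 2 (Max) has 2→7.
A2: add {8} — 8 (Max) has 8→2.
A3 = A2; e.g. 1 (Min) can still go to 6. Fixed point.
From 8, successor 2 is in the attractor (rank 1); the other successors 3, 9 are not.

2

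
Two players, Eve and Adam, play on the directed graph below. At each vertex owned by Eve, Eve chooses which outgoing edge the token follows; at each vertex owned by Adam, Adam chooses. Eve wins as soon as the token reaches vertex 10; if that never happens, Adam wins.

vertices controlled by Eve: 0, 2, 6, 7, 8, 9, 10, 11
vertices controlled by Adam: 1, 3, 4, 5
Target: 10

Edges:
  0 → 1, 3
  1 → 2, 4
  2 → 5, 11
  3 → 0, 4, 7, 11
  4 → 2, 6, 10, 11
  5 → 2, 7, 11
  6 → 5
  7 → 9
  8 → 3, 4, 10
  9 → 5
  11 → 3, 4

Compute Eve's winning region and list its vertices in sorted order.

A0 = {10}
A1: add {8} — 8 (Eve) has 8→10.
A2 = A1; e.g. 0 (Eve) has no edge into A1. Fixed point.
Eve's winning region = {8, 10}.

8, 10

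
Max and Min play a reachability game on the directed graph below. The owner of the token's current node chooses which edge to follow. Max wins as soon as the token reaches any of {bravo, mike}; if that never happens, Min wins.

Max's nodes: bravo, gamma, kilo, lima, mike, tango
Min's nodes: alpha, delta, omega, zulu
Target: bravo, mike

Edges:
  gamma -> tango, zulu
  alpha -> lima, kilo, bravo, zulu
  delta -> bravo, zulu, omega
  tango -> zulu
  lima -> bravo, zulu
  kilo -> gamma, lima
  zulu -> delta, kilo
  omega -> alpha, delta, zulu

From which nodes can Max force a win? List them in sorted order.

A0 = {bravo, mike}
A1: add {lima} — lima (Max) has lima→bravo.
A2: add {kilo} — kilo (Max) has kilo→lima.
A3 = A2; e.g. gamma (Max) has no edge into A2. Fixed point.
Max's winning region = {bravo, kilo, lima, mike}.

bravo, kilo, lima, mike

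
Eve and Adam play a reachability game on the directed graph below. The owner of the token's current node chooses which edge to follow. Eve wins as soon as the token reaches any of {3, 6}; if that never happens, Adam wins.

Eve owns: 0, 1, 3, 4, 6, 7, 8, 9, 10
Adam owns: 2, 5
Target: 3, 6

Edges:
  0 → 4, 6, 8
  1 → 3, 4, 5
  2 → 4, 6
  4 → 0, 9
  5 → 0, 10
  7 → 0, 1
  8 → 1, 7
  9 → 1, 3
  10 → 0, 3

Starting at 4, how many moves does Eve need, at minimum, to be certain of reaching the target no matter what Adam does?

2

A0 = {3, 6}
A1: add {0, 1, 9, 10} — 0 (Eve) has 0→6; 1 (Eve) has 1→3; 9 (Eve) has 9→3; 10 (Eve) has 10→3.
A2: add {4, 5, 7, 8} — 4 (Eve) has 4→0; 5 (Adam): all of {0, 10} already in; 7 (Eve) has 7→0; 8 (Eve) has 8→1.
4 enters the attractor at level 2, so Eve can force the target in 2 moves from there.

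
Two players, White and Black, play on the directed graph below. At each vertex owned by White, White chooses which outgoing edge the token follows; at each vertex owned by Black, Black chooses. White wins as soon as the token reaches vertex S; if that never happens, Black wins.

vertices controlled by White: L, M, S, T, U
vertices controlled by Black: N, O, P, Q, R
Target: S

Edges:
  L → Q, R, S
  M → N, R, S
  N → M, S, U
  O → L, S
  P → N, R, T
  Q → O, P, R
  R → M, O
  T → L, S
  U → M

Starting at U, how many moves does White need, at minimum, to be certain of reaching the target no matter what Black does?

A0 = {S}
A1: add {L, M, T} — L (White) has L→S; M (White) has M→S; T (White) has T→S.
A2: add {O, U} — O (Black): all of {L, S} already in; U (White) has U→M.
U enters the attractor at level 2, so White can force the target in 2 moves from there.

2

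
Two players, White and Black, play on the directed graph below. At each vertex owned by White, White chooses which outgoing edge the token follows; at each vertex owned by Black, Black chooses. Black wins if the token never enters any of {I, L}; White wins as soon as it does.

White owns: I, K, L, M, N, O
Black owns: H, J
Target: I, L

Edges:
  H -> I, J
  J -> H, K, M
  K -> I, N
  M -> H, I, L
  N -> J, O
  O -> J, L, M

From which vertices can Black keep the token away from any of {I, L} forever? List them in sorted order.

A0 = {I, L}
A1: add {K, M, O} — K (White) has K→I; M (White) has M→I; O (White) has O→L.
A2: add {N} — N (White) has N→O.
A3 = A2; e.g. H (Black) can still go to J. Fixed point.
White's attractor = {I, K, L, M, N, O}; Black avoids the target exactly from the complement.

H, J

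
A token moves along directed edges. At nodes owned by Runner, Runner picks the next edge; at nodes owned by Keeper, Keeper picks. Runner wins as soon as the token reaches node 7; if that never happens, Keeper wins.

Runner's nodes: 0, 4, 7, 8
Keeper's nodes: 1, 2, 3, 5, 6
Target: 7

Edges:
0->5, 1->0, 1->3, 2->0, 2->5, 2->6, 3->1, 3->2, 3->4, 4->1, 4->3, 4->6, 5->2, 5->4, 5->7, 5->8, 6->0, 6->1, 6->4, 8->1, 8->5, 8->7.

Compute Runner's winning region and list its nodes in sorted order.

A0 = {7}
A1: add {8} — 8 (Runner) has 8→7.
A2 = A1; e.g. 0 (Runner) has no edge into A1. Fixed point.
Runner's winning region = {7, 8}.

7, 8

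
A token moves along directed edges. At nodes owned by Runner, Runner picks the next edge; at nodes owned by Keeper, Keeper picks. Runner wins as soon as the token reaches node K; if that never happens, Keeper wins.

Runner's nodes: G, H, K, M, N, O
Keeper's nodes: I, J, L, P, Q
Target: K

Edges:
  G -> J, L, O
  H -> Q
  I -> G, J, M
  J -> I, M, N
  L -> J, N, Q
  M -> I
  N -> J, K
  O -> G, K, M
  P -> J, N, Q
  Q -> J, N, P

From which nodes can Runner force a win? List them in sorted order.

A0 = {K}
A1: add {N, O} — N (Runner) has N→K; O (Runner) has O→K.
A2: add {G} — G (Runner) has G→O.
A3 = A2; e.g. H (Runner) has no edge into A2. Fixed point.
Runner's winning region = {G, K, N, O}.

G, K, N, O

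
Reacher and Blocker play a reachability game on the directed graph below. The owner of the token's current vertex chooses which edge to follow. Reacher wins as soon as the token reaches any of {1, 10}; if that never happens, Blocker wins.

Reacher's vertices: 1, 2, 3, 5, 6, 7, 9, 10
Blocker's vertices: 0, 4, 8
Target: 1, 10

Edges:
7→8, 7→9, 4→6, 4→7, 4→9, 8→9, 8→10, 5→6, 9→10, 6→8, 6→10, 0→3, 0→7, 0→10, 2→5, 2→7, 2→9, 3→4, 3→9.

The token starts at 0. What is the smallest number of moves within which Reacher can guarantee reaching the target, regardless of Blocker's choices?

A0 = {1, 10}
A1: add {6, 9} — 6 (Reacher) has 6→10; 9 (Reacher) has 9→10.
A2: add {2, 3, 5, 7, 8} — 2 (Reacher) has 2→9; 3 (Reacher) has 3→9; 5 (Reacher) has 5→6; 7 (Reacher) has 7→9; 8 (Blocker): all of {9, 10} already in.
A3: add {0, 4} — 0 (Blocker): all of {3, 7, 10} already in; 4 (Blocker): all of {6, 7, 9} already in.
A3 = all vertices. Fixed point.
0 enters the attractor at level 3, so Reacher can force the target in 3 moves from there.

3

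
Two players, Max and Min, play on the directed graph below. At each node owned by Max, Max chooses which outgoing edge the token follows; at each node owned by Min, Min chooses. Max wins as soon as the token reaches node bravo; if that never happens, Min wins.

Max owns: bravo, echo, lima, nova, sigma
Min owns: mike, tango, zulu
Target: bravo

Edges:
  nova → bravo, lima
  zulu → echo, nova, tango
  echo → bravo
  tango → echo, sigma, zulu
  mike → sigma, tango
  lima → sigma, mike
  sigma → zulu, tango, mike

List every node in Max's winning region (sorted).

bravo, echo, nova

A0 = {bravo}
A1: add {echo, nova} — echo (Max) has echo→bravo; nova (Max) has nova→bravo.
A2 = A1; e.g. sigma (Max) has no edge into A1. Fixed point.
Max's winning region = {bravo, echo, nova}.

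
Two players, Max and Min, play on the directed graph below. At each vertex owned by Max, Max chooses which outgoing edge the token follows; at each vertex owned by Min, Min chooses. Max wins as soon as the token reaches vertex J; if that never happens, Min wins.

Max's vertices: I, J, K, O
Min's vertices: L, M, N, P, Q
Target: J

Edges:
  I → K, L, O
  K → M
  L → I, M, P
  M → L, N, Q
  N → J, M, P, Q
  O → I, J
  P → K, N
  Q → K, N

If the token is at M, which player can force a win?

A0 = {J}
A1: add {O} — O (Max) has O→J.
A2: add {I} — I (Max) has I→O.
A3 = A2; e.g. K (Max) has no edge into A2. Fixed point.
M never enters the attractor, so Min can avoid the target forever.

Min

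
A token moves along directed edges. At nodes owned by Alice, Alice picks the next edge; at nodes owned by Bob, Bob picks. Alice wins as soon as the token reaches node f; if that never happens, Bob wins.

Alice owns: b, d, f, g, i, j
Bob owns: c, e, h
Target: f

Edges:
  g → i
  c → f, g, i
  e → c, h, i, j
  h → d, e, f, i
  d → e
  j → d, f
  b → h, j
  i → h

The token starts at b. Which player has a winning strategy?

A0 = {f}
A1: add {j} — j (Alice) has j→f.
A2: add {b} — b (Alice) has b→j.
A3 = A2; e.g. c (Bob) can still go to g. Fixed point.
b ∈ A2, so Alice can force the target.

Alice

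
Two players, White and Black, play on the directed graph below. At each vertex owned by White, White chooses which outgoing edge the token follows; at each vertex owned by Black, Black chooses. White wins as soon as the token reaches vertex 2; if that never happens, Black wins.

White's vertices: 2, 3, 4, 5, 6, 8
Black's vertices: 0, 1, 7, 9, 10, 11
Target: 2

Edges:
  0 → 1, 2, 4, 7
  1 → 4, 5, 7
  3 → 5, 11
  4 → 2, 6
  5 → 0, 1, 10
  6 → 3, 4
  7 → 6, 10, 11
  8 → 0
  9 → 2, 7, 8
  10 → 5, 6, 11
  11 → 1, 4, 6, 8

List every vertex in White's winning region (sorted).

A0 = {2}
A1: add {4} — 4 (White) has 4→2.
A2: add {6} — 6 (White) has 6→4.
A3 = A2; e.g. 0 (Black) can still go to 1. Fixed point.
White's winning region = {2, 4, 6}.

2, 4, 6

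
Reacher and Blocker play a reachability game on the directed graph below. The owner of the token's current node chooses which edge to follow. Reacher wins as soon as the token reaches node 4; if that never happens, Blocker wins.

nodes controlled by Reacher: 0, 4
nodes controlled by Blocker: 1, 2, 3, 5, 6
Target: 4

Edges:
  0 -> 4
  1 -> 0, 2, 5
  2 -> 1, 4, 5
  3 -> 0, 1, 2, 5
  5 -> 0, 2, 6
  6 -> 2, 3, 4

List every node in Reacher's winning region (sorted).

A0 = {4}
A1: add {0} — 0 (Reacher) has 0→4.
A2 = A1; e.g. 1 (Blocker) can still go to 2. Fixed point.
Reacher's winning region = {0, 4}.

0, 4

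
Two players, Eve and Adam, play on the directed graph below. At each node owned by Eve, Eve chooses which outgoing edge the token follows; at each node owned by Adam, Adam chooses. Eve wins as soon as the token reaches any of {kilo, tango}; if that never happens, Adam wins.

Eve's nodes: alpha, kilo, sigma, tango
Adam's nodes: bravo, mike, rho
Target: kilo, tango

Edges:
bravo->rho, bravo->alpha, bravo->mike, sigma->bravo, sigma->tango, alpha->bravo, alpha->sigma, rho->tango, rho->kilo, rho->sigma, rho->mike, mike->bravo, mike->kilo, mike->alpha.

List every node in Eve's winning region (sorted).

alpha, kilo, sigma, tango

A0 = {kilo, tango}
A1: add {sigma} — sigma (Eve) has sigma→tango.
A2: add {alpha} — alpha (Eve) has alpha→sigma.
A3 = A2; e.g. rho (Adam) can still go to mike. Fixed point.
Eve's winning region = {alpha, kilo, sigma, tango}.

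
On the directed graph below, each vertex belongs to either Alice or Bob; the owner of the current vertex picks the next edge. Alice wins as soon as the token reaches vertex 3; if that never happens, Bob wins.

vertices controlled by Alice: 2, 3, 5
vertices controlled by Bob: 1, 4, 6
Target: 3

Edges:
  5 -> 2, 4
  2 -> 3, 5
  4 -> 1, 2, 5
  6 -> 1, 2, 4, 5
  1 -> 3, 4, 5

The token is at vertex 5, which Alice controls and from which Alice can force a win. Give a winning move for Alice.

2

A0 = {3}
A1: add {2} — 2 (Alice) has 2→3.
A2: add {5} — 5 (Alice) has 5→2.
A3 = A2; e.g. 1 (Bob) can still go to 4. Fixed point.
From 5, successor 2 is in the attractor (rank 1); the other successor 4 is not.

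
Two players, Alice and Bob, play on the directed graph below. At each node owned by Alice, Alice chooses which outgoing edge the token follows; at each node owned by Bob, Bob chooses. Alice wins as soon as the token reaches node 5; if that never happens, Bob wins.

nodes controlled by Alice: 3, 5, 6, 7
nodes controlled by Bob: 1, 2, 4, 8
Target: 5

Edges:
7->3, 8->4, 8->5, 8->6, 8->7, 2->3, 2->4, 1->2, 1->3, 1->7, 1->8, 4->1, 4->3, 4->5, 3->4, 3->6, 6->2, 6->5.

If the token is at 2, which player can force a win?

A0 = {5}
A1: add {6} — 6 (Alice) has 6→5.
A2: add {3} — 3 (Alice) has 3→6.
A3: add {7} — 7 (Alice) has 7→3.
A4 = A3; e.g. 1 (Bob) can still go to 2. Fixed point.
2 never enters the attractor, so Bob can avoid the target forever.

Bob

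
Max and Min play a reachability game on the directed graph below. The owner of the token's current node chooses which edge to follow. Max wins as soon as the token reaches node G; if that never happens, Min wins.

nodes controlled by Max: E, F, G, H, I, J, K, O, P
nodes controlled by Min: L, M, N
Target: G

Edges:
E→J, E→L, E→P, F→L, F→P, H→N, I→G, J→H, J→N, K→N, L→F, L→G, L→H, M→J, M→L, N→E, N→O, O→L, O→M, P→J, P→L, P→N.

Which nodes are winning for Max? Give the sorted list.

G, I

A0 = {G}
A1: add {I} — I (Max) has I→G.
A2 = A1; e.g. E (Max) has no edge into A1. Fixed point.
Max's winning region = {G, I}.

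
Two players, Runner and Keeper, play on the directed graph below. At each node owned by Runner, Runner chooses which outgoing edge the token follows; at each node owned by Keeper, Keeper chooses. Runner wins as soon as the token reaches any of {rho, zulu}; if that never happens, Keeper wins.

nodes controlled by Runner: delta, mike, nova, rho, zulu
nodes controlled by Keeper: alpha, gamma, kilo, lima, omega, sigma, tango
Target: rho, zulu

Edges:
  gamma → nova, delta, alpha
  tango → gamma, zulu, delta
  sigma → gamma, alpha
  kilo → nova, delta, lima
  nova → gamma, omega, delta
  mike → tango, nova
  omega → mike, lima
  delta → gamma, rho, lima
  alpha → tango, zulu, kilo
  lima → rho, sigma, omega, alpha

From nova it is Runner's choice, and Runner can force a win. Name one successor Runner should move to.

A0 = {rho, zulu}
A1: add {delta} — delta (Runner) has delta→rho.
A2: add {nova} — nova (Runner) has nova→delta.
A3: add {mike} — mike (Runner) has mike→nova.
A4 = A3; e.g. gamma (Keeper) can still go to alpha. Fixed point.
From nova, successor delta is in the attractor (rank 1); the other successors gamma, omega are not.

delta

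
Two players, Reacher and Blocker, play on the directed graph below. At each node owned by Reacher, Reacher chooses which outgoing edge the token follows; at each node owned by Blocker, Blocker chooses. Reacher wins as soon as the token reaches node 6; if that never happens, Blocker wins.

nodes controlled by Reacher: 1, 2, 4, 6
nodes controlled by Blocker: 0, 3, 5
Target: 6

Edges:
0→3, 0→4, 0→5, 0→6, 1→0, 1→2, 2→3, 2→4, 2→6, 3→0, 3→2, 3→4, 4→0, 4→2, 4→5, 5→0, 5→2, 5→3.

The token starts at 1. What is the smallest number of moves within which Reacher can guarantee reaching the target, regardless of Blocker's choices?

A0 = {6}
A1: add {2} — 2 (Reacher) has 2→6.
A2: add {1, 4} — 1 (Reacher) has 1→2; 4 (Reacher) has 4→2.
A3 = A2; e.g. 0 (Blocker) can still go to 3. Fixed point.
1 enters the attractor at level 2, so Reacher can force the target in 2 moves from there.

2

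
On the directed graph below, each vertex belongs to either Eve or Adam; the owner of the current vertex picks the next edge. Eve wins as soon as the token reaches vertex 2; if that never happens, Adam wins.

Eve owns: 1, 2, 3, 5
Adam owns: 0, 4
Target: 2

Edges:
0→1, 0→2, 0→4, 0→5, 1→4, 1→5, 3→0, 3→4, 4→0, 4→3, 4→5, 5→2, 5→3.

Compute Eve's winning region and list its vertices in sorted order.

1, 2, 5

A0 = {2}
A1: add {5} — 5 (Eve) has 5→2.
A2: add {1} — 1 (Eve) has 1→5.
A3 = A2; e.g. 0 (Adam) can still go to 4. Fixed point.
Eve's winning region = {1, 2, 5}.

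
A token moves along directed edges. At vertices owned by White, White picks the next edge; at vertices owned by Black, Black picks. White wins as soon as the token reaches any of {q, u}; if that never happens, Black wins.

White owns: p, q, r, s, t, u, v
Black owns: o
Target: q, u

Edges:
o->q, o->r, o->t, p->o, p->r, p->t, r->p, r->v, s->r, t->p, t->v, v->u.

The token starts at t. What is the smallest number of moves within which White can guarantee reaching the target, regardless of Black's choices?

A0 = {q, u}
A1: add {v} — v (White) has v→u.
A2: add {r, t} — r (White) has r→v; t (White) has t→v.
t enters the attractor at level 2, so White can force the target in 2 moves from there.

2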